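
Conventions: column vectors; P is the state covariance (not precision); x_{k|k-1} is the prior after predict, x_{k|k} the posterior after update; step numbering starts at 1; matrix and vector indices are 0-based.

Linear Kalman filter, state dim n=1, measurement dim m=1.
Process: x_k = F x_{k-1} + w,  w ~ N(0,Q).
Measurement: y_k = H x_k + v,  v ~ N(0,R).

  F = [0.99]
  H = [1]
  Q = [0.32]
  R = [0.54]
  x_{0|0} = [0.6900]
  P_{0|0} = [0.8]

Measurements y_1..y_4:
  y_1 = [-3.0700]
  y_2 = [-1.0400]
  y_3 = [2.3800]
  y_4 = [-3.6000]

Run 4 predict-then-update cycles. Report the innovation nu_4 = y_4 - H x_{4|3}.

step 1: x^-=[0.6831]  P^-=[1.1041]  S=[1.6441]  K=[0.6715]  nu=[-3.7531]  x^+=[-1.8373]  P^+=[0.3626]
step 2: x^-=[-1.8189]  P^-=[0.6754]  S=[1.2154]  K=[0.5557]  nu=[0.7789]  x^+=[-1.3861]  P^+=[0.3001]
step 3: x^-=[-1.3722]  P^-=[0.6141]  S=[1.1541]  K=[0.5321]  nu=[3.7522]  x^+=[0.6244]  P^+=[0.2873]
step 4: x^-=[0.6181]  P^-=[0.6016]  S=[1.1416]  K=[0.5270]  nu=[-4.2181]  x^+=[-1.6048]  P^+=[0.2846]

innov = [-4.2181]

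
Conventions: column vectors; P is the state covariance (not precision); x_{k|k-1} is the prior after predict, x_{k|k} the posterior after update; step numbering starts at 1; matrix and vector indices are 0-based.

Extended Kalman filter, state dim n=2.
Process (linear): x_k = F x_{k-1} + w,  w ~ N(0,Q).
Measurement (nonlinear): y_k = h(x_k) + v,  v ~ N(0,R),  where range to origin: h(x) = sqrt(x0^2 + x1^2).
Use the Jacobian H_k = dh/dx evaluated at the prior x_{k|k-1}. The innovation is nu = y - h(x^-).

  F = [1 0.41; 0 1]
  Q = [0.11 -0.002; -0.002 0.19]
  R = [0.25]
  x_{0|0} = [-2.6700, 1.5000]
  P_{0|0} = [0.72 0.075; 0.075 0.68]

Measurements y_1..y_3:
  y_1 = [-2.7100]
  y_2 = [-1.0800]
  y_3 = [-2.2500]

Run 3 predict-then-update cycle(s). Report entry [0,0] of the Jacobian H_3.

H_jac[0,0] = -0.6281

step 1: x^-=[-2.0550, 1.5000]  P^-=[1.0058 0.3518; 0.3518 0.8700]  H_jac=[-0.8077 0.5896]  S=[0.8735]  K=[-0.6926; 0.2619]  nu=[-5.2542]  x^+=[1.5839, 0.1240]  P^+=[0.5868 0.5102; 0.5102 0.8101]
step 2: x^-=[1.6348, 0.1240]  P^-=[1.2514 0.8404; 0.8404 1.0001]  H_jac=[0.9971 0.0756]  S=[1.6267]  K=[0.8062; 0.5616]  nu=[-2.7195]  x^+=[-0.5575, -1.4034]  P^+=[0.1942 0.1039; 0.1039 0.4870]
step 3: x^-=[-1.1329, -1.4034]  P^-=[0.4713 0.3015; 0.3015 0.6770]  H_jac=[-0.6281 -0.7781]  S=[1.1406]  K=[-0.4653; -0.6279]  nu=[-4.0536]  x^+=[0.7531, 1.1419]  P^+=[0.2244 -0.0317; -0.0317 0.2273]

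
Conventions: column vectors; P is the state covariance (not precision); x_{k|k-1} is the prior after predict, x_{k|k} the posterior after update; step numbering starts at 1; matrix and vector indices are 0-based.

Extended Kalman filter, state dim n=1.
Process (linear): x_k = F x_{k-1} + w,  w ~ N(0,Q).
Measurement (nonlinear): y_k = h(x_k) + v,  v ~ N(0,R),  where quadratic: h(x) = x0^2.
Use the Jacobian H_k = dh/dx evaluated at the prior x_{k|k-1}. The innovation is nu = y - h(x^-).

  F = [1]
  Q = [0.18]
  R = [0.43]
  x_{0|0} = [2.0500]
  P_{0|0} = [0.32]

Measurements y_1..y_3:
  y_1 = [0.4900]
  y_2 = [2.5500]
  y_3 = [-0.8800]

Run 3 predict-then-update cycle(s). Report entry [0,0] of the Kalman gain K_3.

K[0,0] = 0.2726

step 1: x^-=[2.0500]  P^-=[0.5000]  H_jac=[4.1000]  S=[8.8350]  K=[0.2320]  nu=[-3.7125]  x^+=[1.1886]  P^+=[0.0243]
step 2: x^-=[1.1886]  P^-=[0.2043]  H_jac=[2.3772]  S=[1.5847]  K=[0.3065]  nu=[1.1373]  x^+=[1.5372]  P^+=[0.0554]
step 3: x^-=[1.5372]  P^-=[0.2354]  H_jac=[3.0744]  S=[2.6554]  K=[0.2726]  nu=[-3.2429]  x^+=[0.6532]  P^+=[0.0381]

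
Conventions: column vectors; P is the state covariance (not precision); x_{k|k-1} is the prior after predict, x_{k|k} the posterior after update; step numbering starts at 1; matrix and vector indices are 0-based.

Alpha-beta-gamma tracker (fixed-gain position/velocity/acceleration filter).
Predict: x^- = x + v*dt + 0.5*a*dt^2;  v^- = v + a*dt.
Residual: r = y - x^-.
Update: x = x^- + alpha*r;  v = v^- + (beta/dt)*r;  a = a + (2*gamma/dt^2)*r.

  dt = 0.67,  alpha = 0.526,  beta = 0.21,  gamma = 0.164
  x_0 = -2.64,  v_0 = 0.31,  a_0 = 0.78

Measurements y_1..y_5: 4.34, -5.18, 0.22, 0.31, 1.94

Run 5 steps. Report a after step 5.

step 1: x_pred=-2.2572  r=6.5972  x^+=1.2129  v^+=2.9004  a^+=5.6004
step 2: x_pred=4.4132  r=-9.5932  x^+=-0.6328  v^+=3.6459  a^+=-1.4091
step 3: x_pred=1.4936  r=-1.2736  x^+=0.8237  v^+=2.3026  a^+=-2.3397
step 4: x_pred=1.8413  r=-1.5313  x^+=1.0358  v^+=0.2550  a^+=-3.4586
step 5: x_pred=0.4304  r=1.5096  x^+=1.2245  v^+=-1.5890  a^+=-2.3556

a_post = -2.3556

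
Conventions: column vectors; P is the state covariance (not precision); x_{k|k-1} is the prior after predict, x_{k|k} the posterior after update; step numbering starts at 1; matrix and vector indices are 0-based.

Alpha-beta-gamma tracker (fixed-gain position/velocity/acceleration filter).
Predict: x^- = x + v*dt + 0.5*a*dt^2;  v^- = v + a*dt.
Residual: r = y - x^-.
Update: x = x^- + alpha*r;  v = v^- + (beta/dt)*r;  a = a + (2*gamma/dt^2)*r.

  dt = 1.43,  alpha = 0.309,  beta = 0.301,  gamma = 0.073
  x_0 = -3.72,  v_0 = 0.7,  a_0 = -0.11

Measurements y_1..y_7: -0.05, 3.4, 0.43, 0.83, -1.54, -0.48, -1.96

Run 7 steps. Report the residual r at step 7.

step 1: x_pred=-2.8315  r=2.7815  x^+=-1.9720  v^+=1.1282  a^+=0.0886
step 2: x_pred=-0.2681  r=3.6681  x^+=0.8653  v^+=2.0270  a^+=0.3505
step 3: x_pred=4.1222  r=-3.6922  x^+=2.9813  v^+=1.7510  a^+=0.0869
step 4: x_pred=5.5740  r=-4.7440  x^+=4.1081  v^+=0.8766  a^+=-0.2518
step 5: x_pred=5.1042  r=-6.6442  x^+=3.0511  v^+=-0.8820  a^+=-0.7262
step 6: x_pred=1.0473  r=-1.5273  x^+=0.5754  v^+=-2.2420  a^+=-0.8353
step 7: x_pred=-3.4847  r=1.5247  x^+=-3.0136  v^+=-3.1155  a^+=-0.7264

resid = 1.5247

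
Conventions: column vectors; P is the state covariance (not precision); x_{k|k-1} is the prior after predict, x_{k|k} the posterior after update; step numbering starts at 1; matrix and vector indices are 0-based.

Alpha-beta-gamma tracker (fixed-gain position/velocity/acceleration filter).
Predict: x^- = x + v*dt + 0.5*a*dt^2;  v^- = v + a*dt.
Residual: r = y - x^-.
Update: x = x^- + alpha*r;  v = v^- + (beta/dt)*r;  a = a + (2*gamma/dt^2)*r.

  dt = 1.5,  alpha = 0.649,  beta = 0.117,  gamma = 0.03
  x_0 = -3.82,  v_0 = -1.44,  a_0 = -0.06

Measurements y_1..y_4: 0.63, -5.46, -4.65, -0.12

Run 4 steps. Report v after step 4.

step 1: x_pred=-6.0475  r=6.6775  x^+=-1.7138  v^+=-1.0092  a^+=0.1181
step 2: x_pred=-3.0947  r=-2.3653  x^+=-4.6298  v^+=-1.0165  a^+=0.0550
step 3: x_pred=-6.0927  r=1.4427  x^+=-5.1564  v^+=-0.8215  a^+=0.0935
step 4: x_pred=-6.2835  r=6.1635  x^+=-2.2834  v^+=-0.2006  a^+=0.2578

v_post = -0.2006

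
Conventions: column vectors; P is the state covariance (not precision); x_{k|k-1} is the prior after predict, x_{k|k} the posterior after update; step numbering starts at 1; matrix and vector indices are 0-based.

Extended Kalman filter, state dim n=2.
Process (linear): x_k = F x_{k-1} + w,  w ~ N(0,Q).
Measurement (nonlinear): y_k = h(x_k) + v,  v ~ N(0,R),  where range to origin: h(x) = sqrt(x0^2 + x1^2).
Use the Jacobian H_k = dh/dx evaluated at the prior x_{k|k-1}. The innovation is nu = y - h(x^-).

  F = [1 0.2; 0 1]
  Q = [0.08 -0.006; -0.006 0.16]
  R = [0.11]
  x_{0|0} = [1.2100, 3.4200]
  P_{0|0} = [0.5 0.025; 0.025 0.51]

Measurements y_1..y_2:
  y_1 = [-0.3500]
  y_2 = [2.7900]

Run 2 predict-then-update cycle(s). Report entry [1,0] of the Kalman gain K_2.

step 1: x^-=[1.8940, 3.4200]  P^-=[0.6104 0.1210; 0.1210 0.6700]  H_jac=[0.4845 0.8748]  S=[0.8686]  K=[0.4623; 0.7423]  nu=[-4.2594]  x^+=[-0.0753, 0.2582]  P^+=[0.4247 -0.1771; -0.1771 0.1914]
step 2: x^-=[-0.0236, 0.2582]  P^-=[0.4416 -0.1448; -0.1448 0.3514]  H_jac=[-0.0911 0.9958]  S=[0.4884]  K=[-0.3776; 0.7435]  nu=[2.5307]  x^+=[-0.9793, 2.1397]  P^+=[0.3719 -0.0077; -0.0077 0.0814]

K[1,0] = 0.7435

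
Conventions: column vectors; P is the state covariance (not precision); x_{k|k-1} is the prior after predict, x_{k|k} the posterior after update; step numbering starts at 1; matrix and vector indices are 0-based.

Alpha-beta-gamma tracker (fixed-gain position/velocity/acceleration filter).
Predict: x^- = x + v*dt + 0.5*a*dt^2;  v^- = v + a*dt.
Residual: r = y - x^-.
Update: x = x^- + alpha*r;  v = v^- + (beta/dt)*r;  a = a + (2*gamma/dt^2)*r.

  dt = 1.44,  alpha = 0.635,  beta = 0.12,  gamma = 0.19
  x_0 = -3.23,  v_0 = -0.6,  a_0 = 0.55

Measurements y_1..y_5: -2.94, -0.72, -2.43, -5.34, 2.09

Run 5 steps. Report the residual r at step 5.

resid = 3.1554

step 1: x_pred=-3.5238  r=0.5838  x^+=-3.1531  v^+=0.2406  a^+=0.6570
step 2: x_pred=-2.1254  r=1.4054  x^+=-1.2330  v^+=1.3038  a^+=0.9145
step 3: x_pred=1.5927  r=-4.0227  x^+=-0.9617  v^+=2.2855  a^+=0.1773
step 4: x_pred=2.5133  r=-7.8533  x^+=-2.4736  v^+=1.8864  a^+=-1.2618
step 5: x_pred=-1.0654  r=3.1554  x^+=0.9383  v^+=0.3324  a^+=-0.6836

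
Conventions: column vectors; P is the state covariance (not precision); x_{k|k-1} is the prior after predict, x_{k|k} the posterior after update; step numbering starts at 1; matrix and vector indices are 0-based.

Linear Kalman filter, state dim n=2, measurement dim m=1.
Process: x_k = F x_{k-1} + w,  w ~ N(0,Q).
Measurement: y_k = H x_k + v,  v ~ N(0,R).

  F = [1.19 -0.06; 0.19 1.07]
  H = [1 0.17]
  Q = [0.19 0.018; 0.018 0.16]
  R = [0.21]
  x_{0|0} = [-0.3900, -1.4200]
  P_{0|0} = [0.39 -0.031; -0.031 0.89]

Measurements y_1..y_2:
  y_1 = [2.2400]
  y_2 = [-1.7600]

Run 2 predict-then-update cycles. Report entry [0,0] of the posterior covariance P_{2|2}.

P_post[0,0] = 0.1794

step 1: x^-=[-0.3789, -1.5935]  P^-=[0.7499 0.0099; 0.0099 1.1804]  S=[0.9974]  K=[0.7536; 0.2111]  nu=[2.8898]  x^+=[1.7987, -0.9833]  P^+=[0.1835 -0.1488; -0.1488 1.1360]
step 2: x^-=[2.1995, -0.7104]  P^-=[0.4752 -0.2012; -0.2012 1.4067]  S=[0.6575]  K=[0.6708; 0.0578]  nu=[-3.8387]  x^+=[-0.3755, -0.9321]  P^+=[0.1794 -0.2266; -0.2266 1.4045]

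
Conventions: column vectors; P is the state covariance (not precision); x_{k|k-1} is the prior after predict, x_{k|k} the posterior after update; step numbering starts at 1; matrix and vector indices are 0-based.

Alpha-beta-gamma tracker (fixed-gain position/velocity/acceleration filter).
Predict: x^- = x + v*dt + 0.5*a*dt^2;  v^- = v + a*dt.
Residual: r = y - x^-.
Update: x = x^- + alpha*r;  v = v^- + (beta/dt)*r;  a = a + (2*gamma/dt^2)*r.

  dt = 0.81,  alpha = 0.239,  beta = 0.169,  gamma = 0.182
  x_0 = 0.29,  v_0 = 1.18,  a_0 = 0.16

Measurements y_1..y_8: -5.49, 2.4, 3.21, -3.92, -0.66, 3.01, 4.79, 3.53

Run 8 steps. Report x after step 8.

step 1: x_pred=1.2983  r=-6.7883  x^+=-0.3241  v^+=-0.1067  a^+=-3.6061
step 2: x_pred=-1.5935  r=3.9935  x^+=-0.6391  v^+=-2.1944  a^+=-1.3905
step 3: x_pred=-2.8727  r=6.0827  x^+=-1.4190  v^+=-2.0516  a^+=1.9842
step 4: x_pred=-2.4299  r=-1.4901  x^+=-2.7860  v^+=-0.7554  a^+=1.1574
step 5: x_pred=-3.0182  r=2.3582  x^+=-2.4546  v^+=0.6742  a^+=2.4658
step 6: x_pred=-1.0996  r=4.1096  x^+=-0.1174  v^+=3.5289  a^+=4.7457
step 7: x_pred=4.2978  r=0.4922  x^+=4.4154  v^+=7.4756  a^+=5.0188
step 8: x_pred=12.1171  r=-8.5871  x^+=10.0648  v^+=9.7492  a^+=0.2547

x_post = 10.0648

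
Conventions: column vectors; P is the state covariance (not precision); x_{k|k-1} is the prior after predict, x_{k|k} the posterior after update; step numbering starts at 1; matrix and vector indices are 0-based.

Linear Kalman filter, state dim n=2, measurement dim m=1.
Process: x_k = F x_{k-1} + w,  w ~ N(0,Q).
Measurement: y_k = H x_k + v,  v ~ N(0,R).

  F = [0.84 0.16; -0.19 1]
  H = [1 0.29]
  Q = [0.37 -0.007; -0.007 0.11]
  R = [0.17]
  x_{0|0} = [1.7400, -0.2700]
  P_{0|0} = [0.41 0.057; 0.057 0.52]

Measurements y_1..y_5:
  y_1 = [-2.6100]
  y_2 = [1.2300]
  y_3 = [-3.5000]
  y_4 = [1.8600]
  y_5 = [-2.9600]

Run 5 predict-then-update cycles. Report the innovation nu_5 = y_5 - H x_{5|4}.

innov = [-3.6087]

step 1: x^-=[1.4184, -0.6006]  P^-=[0.6879 0.0569; 0.0569 0.6231]  S=[0.9433]  K=[0.7467; 0.2519]  nu=[-3.8542]  x^+=[-1.4597, -1.5715]  P^+=[0.1619 -0.1205; -0.1205 0.5633]
step 2: x^-=[-1.4776, -1.2941]  P^-=[0.4663 -0.0403; -0.0403 0.7249]  S=[0.6739]  K=[0.6746; 0.2522]  nu=[3.0829]  x^+=[0.6021, -0.5167]  P^+=[0.1596 -0.1549; -0.1549 0.6821]
step 3: x^-=[0.4231, -0.6311]  P^-=[0.4584 -0.0488; -0.0488 0.8567]  S=[0.6722]  K=[0.6610; 0.2970]  nu=[-3.7401]  x^+=[-2.0489, -1.7420]  P^+=[0.1648 -0.1807; -0.1807 0.7974]
step 4: x^-=[-1.9998, -1.3527]  P^-=[0.4581 -0.0520; -0.0520 0.9820]  S=[0.6805]  K=[0.6510; 0.3420]  nu=[4.2521]  x^+=[0.7683, 0.1016]  P^+=[0.1697 -0.2036; -0.2036 0.9024]
step 5: x^-=[0.6616, -0.0444]  P^-=[0.4581 -0.0545; -0.0545 1.0959]  S=[0.6887]  K=[0.6423; 0.3823]  nu=[-3.6087]  x^+=[-1.6562, -1.4242]  P^+=[0.1740 -0.2236; -0.2236 0.9952]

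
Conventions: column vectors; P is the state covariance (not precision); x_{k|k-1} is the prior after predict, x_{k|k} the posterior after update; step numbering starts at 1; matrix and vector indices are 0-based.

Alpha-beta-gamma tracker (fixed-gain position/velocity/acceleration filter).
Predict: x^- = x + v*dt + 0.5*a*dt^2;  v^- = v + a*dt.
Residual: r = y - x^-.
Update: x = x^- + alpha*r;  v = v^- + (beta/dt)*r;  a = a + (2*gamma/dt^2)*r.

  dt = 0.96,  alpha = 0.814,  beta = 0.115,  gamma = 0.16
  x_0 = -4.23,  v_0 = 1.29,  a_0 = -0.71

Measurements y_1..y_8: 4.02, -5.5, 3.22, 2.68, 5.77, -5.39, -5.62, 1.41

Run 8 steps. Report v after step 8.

step 1: x_pred=-3.3188  r=7.3388  x^+=2.6550  v^+=1.4875  a^+=1.8382
step 2: x_pred=4.9300  r=-10.4300  x^+=-3.5600  v^+=2.0027  a^+=-1.7834
step 3: x_pred=-2.4591  r=5.6791  x^+=2.1637  v^+=0.9710  a^+=0.1886
step 4: x_pred=3.1828  r=-0.5028  x^+=2.7735  v^+=1.0918  a^+=0.0140
step 5: x_pred=3.8281  r=1.9419  x^+=5.4088  v^+=1.3379  a^+=0.6883
step 6: x_pred=7.0103  r=-12.4003  x^+=-3.0835  v^+=0.5132  a^+=-3.6174
step 7: x_pred=-4.2578  r=-1.3622  x^+=-5.3666  v^+=-3.1227  a^+=-4.0904
step 8: x_pred=-10.2493  r=11.6593  x^+=-0.7586  v^+=-5.6528  a^+=-0.0420

v_post = -5.6528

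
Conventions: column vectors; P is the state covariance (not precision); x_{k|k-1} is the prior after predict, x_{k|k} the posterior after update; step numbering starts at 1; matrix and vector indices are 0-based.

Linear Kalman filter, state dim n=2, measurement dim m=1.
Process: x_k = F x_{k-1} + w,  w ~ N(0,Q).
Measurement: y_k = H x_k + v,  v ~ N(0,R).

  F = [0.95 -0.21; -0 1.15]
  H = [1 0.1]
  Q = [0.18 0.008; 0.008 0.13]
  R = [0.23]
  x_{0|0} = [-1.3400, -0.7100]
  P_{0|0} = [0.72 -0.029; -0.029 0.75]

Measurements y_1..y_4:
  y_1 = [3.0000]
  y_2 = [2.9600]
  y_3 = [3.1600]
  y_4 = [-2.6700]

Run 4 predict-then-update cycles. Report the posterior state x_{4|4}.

step 1: x^-=[-1.1239, -0.8165]  P^-=[0.8744 -0.2048; -0.2048 1.1219]  S=[1.0747]  K=[0.7946; -0.0862]  nu=[4.2055]  x^+=[2.2179, -1.1789]  P^+=[0.1959 -0.1312; -0.1312 1.1139]
step 2: x^-=[2.3545, -1.3558]  P^-=[0.4583 -0.4044; -0.4044 1.6031]  S=[0.6234]  K=[0.6702; -0.3915]  nu=[0.7410]  x^+=[2.8512, -1.6459]  P^+=[0.1782 -0.2408; -0.2408 1.5076]
step 3: x^-=[3.0543, -1.8927]  P^-=[0.5034 -0.6192; -0.6192 2.1238]  S=[0.6308]  K=[0.6999; -0.6448]  nu=[0.2950]  x^+=[3.2607, -2.0830]  P^+=[0.1944 -0.3345; -0.3345 1.8615]
step 4: x^-=[3.5351, -2.3954]  P^-=[0.5710 -0.8069; -0.8069 2.5918]  S=[0.6655]  K=[0.7367; -0.8230]  nu=[-5.9656]  x^+=[-0.8598, 2.5145]  P^+=[0.2098 -0.4034; -0.4034 2.1410]

x_post = [-0.8598, 2.5145]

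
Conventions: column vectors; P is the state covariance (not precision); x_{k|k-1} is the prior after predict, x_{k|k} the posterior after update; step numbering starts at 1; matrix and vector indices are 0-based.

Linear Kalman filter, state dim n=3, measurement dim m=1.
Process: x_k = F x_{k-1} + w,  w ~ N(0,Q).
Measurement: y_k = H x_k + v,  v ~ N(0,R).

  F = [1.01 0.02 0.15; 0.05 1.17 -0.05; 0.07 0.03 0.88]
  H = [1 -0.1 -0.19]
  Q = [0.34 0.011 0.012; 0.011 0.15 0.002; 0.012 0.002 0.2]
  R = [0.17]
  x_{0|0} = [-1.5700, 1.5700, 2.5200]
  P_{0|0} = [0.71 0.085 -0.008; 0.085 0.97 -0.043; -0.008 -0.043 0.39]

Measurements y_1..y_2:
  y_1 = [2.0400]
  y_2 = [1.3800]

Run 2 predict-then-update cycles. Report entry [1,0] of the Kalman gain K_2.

step 1: x^-=[-1.1763, 1.6324, 2.1548]  P^-=[1.0742 0.1600 0.1088; 0.1600 1.4956 -0.0161; 0.1088 -0.0161 0.5035]  S=[1.2034]  K=[0.8622; 0.0112; 0.0123]  nu=[3.7890]  x^+=[2.0905, 1.6749, 2.2013]  P^+=[0.1797 0.1484 0.0961; 0.1484 1.4954 -0.0162; 0.0961 -0.0162 0.5033]
step 2: x^-=[2.4751, 1.9541, 2.1337]  P^-=[0.5702 0.2198 0.1828; 0.2198 2.2176 0.0325; 0.1828 0.0325 0.6036]  S=[0.6720]  K=[0.7641; -0.0121; 0.0965]  nu=[-0.4942]  x^+=[2.0974, 1.9601, 2.0860]  P^+=[0.1778 0.2260 0.1332; 0.2260 2.2175 0.0333; 0.1332 0.0333 0.5973]

K[1,0] = -0.0121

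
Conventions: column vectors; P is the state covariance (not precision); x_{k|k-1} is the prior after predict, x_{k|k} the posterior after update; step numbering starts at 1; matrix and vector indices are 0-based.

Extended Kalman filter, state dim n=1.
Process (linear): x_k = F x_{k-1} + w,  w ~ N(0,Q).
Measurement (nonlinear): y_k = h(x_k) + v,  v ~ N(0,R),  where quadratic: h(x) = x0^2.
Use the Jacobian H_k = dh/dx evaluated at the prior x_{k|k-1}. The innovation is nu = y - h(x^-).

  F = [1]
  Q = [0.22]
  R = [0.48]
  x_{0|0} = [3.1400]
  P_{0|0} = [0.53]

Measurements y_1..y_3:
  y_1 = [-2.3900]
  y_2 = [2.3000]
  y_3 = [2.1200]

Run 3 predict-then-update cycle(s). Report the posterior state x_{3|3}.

x_post = [1.4579]

step 1: x^-=[3.1400]  P^-=[0.7500]  H_jac=[6.2800]  S=[30.0588]  K=[0.1567]  nu=[-12.2496]  x^+=[1.2206]  P^+=[0.0120]
step 2: x^-=[1.2206]  P^-=[0.2320]  H_jac=[2.4411]  S=[1.8624]  K=[0.3041]  nu=[0.8102]  x^+=[1.4669]  P^+=[0.0598]
step 3: x^-=[1.4669]  P^-=[0.2798]  H_jac=[2.9339]  S=[2.8883]  K=[0.2842]  nu=[-0.0319]  x^+=[1.4579]  P^+=[0.0465]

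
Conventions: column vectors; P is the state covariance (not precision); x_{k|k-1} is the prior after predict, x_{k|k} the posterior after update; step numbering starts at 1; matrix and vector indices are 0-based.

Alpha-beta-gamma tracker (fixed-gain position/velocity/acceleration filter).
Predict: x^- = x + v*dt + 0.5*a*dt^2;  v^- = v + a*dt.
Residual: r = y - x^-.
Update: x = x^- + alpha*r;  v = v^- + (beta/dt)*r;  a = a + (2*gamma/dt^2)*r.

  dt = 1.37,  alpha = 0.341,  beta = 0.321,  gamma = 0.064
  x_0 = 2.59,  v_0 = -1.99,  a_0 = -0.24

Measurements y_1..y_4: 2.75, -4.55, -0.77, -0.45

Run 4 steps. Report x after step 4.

x_post = -4.1510

step 1: x_pred=-0.3615  r=3.1115  x^+=0.6995  v^+=-1.5897  a^+=-0.0278
step 2: x_pred=-1.5045  r=-3.0455  x^+=-2.5430  v^+=-2.3414  a^+=-0.2355
step 3: x_pred=-5.9718  r=5.2018  x^+=-4.1980  v^+=-1.4452  a^+=0.1193
step 4: x_pred=-6.0660  r=5.6160  x^+=-4.1510  v^+=0.0340  a^+=0.5023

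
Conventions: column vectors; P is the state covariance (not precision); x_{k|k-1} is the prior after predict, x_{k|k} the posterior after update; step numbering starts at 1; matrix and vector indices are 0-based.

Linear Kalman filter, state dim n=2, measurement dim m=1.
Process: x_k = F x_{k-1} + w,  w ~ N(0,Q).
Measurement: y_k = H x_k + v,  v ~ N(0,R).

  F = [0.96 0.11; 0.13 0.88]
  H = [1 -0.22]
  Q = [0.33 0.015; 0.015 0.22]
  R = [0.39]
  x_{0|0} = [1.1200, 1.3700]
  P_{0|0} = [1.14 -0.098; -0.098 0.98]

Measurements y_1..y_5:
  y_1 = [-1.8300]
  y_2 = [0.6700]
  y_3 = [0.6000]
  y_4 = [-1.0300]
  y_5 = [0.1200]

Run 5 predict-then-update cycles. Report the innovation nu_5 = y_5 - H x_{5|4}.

step 1: x^-=[1.2259, 1.3512]  P^-=[1.3718 0.1679; 0.1679 0.9758]  S=[1.7351]  K=[0.7693; -0.0269]  nu=[-2.7586]  x^+=[-0.8963, 1.4255]  P^+=[0.3449 0.2039; 0.2039 0.9745]
step 2: x^-=[-0.7037, 1.1379]  P^-=[0.7027 0.3275; 0.3275 1.0271]  S=[0.9983]  K=[0.6317; 0.1017]  nu=[1.6240]  x^+=[0.3222, 1.3031]  P^+=[0.3043 0.2634; 0.2634 1.0168]
step 3: x^-=[0.4527, 1.1886]  P^-=[0.6784 0.3777; 0.3777 1.0728]  S=[0.9541]  K=[0.6239; 0.1485]  nu=[0.4088]  x^+=[0.7078, 1.2493]  P^+=[0.3070 0.2893; 0.2893 1.0518]
step 4: x^-=[0.8169, 1.1914]  P^-=[0.6867 0.4037; 0.4037 1.1059]  S=[0.9526]  K=[0.6276; 0.1683]  nu=[-1.5848]  x^+=[-0.1778, 0.9247]  P^+=[0.3114 0.3030; 0.3030 1.0789]
step 5: x^-=[-0.0690, 0.7906]  P^-=[0.6941 0.4186; 0.4186 1.1301]  S=[0.9546]  K=[0.6306; 0.1781]  nu=[0.3629]  x^+=[0.1599, 0.8552]  P^+=[0.3145 0.3114; 0.3114 1.0998]

innov = [0.3629]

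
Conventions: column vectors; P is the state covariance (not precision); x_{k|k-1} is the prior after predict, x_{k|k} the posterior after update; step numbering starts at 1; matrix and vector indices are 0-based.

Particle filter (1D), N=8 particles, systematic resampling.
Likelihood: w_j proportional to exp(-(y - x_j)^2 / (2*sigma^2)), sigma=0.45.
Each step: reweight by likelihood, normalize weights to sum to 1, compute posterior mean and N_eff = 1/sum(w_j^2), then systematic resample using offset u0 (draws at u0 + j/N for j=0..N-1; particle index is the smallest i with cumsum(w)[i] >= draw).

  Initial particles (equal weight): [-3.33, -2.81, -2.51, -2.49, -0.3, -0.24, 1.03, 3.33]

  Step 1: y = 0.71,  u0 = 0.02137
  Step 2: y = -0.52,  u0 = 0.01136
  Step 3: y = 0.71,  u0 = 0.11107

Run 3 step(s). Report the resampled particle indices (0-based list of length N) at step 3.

step 1: w=[0.0000, 0.0000, 0.0000, 0.0000, 0.0835, 0.1116, 0.8049, 0.0000]  mean=0.7772  Neff=1.4987  idx=[4, 5, 6, 6, 6, 6, 6, 6]
step 2: w=[0.5137, 0.4771, 0.0015, 0.0015, 0.0015, 0.0015, 0.0015, 0.0015]  mean=-0.2591  Neff=2.0345  idx=[0, 0, 0, 0, 0, 1, 1, 1]
step 3: w=[0.1110, 0.1110, 0.1110, 0.1110, 0.1110, 0.1484, 0.1484, 0.1484]  mean=-0.2733  Neff=7.8357  idx=[1, 2, 3, 4, 5, 6, 7, 7]

resampled_idx = [1, 2, 3, 4, 5, 6, 7, 7]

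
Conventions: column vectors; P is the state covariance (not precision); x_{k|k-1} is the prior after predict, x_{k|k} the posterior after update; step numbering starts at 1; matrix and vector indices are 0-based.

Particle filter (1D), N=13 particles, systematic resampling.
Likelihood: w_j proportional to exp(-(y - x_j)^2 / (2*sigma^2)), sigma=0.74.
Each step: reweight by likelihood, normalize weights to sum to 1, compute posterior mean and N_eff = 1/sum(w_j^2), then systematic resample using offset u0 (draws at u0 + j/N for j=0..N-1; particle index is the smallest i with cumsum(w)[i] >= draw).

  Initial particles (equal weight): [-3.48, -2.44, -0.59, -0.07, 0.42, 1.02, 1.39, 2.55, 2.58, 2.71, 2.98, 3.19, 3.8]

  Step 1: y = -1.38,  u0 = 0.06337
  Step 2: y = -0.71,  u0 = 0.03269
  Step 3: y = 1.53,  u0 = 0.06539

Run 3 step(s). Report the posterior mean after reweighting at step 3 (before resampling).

post_mean = -0.2463

step 1: w=[0.0148, 0.2966, 0.4680, 0.1727, 0.0429, 0.0043, 0.0008, 0.0000, 0.0000, 0.0000, 0.0000, 0.0000, 0.0000]  mean=-1.0398  Neff=2.9510  idx=[1, 1, 1, 1, 2, 2, 2, 2, 2, 2, 3, 3, 4]
step 2: w=[0.0083, 0.0083, 0.0083, 0.0083, 0.1254, 0.1254, 0.1254, 0.1254, 0.1254, 0.1254, 0.0874, 0.0874, 0.0396]  mean=-0.5202  Neff=8.9685  idx=[3, 4, 5, 5, 6, 7, 7, 8, 8, 9, 10, 11, 11]
step 3: w=[0.0000, 0.0377, 0.0377, 0.0377, 0.0377, 0.0377, 0.0377, 0.0377, 0.0377, 0.0377, 0.2203, 0.2203, 0.2203]  mean=-0.2463  Neff=6.3131  idx=[2, 4, 6, 8, 10, 10, 10, 11, 11, 11, 12, 12, 12]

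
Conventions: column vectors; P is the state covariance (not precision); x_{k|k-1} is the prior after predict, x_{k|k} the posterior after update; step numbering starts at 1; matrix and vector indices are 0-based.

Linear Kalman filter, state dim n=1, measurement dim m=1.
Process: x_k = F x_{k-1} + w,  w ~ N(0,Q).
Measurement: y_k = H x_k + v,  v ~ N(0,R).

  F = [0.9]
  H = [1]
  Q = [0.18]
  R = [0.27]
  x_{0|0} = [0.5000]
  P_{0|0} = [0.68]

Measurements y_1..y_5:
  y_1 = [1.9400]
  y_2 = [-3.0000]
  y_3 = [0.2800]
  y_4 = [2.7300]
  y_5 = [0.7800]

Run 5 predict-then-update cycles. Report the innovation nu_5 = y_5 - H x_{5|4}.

innov = [-0.3870]

step 1: x^-=[0.4500]  P^-=[0.7308]  S=[1.0008]  K=[0.7302]  nu=[1.4900]  x^+=[1.5380]  P^+=[0.1972]
step 2: x^-=[1.3842]  P^-=[0.3397]  S=[0.6097]  K=[0.5572]  nu=[-4.3842]  x^+=[-1.0585]  P^+=[0.1504]
step 3: x^-=[-0.9526]  P^-=[0.3019]  S=[0.5719]  K=[0.5278]  nu=[1.2326]  x^+=[-0.3020]  P^+=[0.1425]
step 4: x^-=[-0.2718]  P^-=[0.2954]  S=[0.5654]  K=[0.5225]  nu=[3.0018]  x^+=[1.2966]  P^+=[0.1411]
step 5: x^-=[1.1670]  P^-=[0.2943]  S=[0.5643]  K=[0.5215]  nu=[-0.3870]  x^+=[0.9652]  P^+=[0.1408]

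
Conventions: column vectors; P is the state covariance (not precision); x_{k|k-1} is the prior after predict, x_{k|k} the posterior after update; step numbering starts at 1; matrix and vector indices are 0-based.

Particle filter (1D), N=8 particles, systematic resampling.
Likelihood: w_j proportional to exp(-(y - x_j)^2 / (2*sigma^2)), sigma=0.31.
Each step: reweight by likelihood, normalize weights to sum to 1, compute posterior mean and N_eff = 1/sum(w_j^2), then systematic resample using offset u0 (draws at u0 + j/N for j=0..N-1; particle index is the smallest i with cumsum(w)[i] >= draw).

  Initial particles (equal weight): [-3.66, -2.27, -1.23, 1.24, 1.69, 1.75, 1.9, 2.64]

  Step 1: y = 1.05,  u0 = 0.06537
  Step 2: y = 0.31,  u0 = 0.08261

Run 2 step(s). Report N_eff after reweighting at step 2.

N_eff = 6.0127

step 1: w=[0.0000, 0.0000, 0.0000, 0.7901, 0.1132, 0.0745, 0.0222, 0.0000]  mean=1.3436  Neff=1.5549  idx=[3, 3, 3, 3, 3, 3, 4, 5]
step 2: w=[0.1665, 0.1665, 0.1665, 0.1665, 0.1665, 0.1665, 0.0007, 0.0003]  mean=1.2405  Neff=6.0127  idx=[0, 1, 1, 2, 3, 4, 5, 5]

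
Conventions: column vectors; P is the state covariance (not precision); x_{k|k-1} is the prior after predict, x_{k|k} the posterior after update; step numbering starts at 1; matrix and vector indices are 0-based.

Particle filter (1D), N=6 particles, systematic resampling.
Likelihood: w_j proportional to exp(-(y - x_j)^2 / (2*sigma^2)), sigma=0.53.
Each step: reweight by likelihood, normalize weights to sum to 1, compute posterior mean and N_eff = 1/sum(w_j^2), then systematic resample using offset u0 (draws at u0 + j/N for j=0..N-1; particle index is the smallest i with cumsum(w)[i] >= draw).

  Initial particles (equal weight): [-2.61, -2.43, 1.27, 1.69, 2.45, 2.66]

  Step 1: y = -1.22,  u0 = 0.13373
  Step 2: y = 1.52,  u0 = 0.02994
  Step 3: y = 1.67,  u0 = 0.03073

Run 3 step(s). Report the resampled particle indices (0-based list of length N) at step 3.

step 1: w=[0.3030, 0.6969, 0.0002, 0.0000, 0.0000, 0.0000]  mean=-2.4840  Neff=1.7318  idx=[0, 0, 1, 1, 1, 1]
step 2: w=[0.0181, 0.0181, 0.2410, 0.2410, 0.2410, 0.2410]  mean=-2.4365  Neff=4.2940  idx=[1, 2, 3, 4, 4, 5]
step 3: w=[0.0135, 0.1973, 0.1973, 0.1973, 0.1973, 0.1973]  mean=-2.4324  Neff=5.1326  idx=[1, 1, 2, 3, 4, 5]

resampled_idx = [1, 1, 2, 3, 4, 5]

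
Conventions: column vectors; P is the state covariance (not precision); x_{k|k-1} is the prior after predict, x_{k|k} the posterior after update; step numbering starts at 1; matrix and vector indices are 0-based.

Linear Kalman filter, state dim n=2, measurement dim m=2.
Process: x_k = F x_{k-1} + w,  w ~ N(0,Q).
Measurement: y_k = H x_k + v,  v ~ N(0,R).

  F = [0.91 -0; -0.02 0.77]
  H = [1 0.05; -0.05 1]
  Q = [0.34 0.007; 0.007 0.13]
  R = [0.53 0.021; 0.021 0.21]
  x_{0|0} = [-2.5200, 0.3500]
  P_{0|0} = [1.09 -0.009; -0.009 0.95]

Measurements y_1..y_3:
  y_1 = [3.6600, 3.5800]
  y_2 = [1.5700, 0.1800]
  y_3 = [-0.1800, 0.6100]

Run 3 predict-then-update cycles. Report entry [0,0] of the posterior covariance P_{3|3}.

step 1: x^-=[-2.2932, 0.3199]  P^-=[1.2426 -0.0191; -0.0191 0.6940]  S=[1.7724 -0.0255; -0.0255 0.9090]  K=[0.6995 -0.0698; 0.0198 0.7651]  nu=[5.9372, 3.1454]  x^+=[1.6406, 2.8439]  P^+=[0.3684 0.0185; 0.0185 0.1620]
step 2: x^-=[1.4930, 2.1570]  P^-=[0.6450 0.0132; 0.0132 0.2256]  S=[1.1769 0.0132; 0.0132 0.4359]  K=[0.5493 -0.0603; 0.0150 0.5156]  nu=[-0.0308, -1.9023]  x^+=[1.5908, 1.1756]  P^+=[0.2892 0.0133; 0.0133 0.1093]
step 3: x^-=[1.4476, 0.8734]  P^-=[0.5795 0.0111; 0.0111 0.1945]  S=[1.1111 0.0128; 0.0128 0.4048]  K=[0.5228 -0.0607; 0.0132 0.4786]  nu=[-1.6713, -0.1910]  x^+=[0.5855, 0.7599]  P^+=[0.2752 0.0120; 0.0120 0.1014]

P_post[0,0] = 0.2752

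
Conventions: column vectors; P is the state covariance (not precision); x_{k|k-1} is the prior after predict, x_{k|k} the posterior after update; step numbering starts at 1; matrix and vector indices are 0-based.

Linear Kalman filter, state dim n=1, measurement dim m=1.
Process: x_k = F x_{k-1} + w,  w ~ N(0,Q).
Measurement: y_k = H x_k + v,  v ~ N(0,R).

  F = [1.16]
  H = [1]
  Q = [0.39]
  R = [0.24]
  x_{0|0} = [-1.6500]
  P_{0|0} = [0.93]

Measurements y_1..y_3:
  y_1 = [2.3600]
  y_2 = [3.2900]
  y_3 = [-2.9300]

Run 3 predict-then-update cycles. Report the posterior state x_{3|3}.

step 1: x^-=[-1.9140]  P^-=[1.6414]  S=[1.8814]  K=[0.8724]  nu=[4.2740]  x^+=[1.8148]  P^+=[0.2094]
step 2: x^-=[2.1052]  P^-=[0.6717]  S=[0.9117]  K=[0.7368]  nu=[1.1848]  x^+=[2.9781]  P^+=[0.1768]
step 3: x^-=[3.4546]  P^-=[0.6279]  S=[0.8679]  K=[0.7235]  nu=[-6.3846]  x^+=[-1.1645]  P^+=[0.1736]

x_post = [-1.1645]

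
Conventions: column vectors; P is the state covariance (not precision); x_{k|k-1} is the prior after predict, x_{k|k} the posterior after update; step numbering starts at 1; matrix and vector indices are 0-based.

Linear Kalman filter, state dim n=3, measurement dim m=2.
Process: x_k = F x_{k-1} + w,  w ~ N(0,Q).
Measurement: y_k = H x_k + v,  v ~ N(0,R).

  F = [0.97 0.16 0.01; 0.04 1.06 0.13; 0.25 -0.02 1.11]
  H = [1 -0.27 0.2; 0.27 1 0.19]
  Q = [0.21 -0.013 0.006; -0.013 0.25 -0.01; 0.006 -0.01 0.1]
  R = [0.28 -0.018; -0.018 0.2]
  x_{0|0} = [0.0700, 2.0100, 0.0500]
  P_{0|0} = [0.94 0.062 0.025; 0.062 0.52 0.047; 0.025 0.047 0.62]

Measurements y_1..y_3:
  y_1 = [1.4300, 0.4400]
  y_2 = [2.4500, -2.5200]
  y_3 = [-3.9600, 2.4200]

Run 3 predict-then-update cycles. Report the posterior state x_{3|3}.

step 1: x^-=[0.3900, 2.1399, 0.0328]  P^-=[1.1277 0.1813 0.2758; 0.1813 0.8647 0.1513; 0.2758 0.1513 0.9340]  S=[1.5042 0.3463; 0.3463 1.3643]  K=[0.7042 0.2157; -0.1844 0.7376; 0.2255 0.2383]  nu=[1.6112, -1.8114]  x^+=[1.1339, 0.5067, -0.0356]  P^+=[0.2132 -0.0065 -0.1082; -0.0065 0.1656 -0.0683; -0.1082 -0.0683 0.7428]
step 2: x^-=[1.1806, 0.5778, 0.2338]  P^-=[0.4105 0.0017 -0.0636; 0.0017 0.4284 0.0056; -0.0636 0.0056 0.9717]  S=[0.7337 0.0010; 0.0010 0.6900]  K=[0.5414 0.1449; -0.1547 0.6234; 0.1758 0.2505]  nu=[1.3786, -3.4610]  x^+=[1.4256, -1.7929, -0.3907]  P^+=[0.1809 0.0005 -0.1586; 0.0005 0.1430 -0.0823; -0.1586 -0.0823 0.9056]
step 3: x^-=[1.0921, -1.8943, -0.0414]  P^-=[0.3807 -0.0027 -0.1263; -0.0027 0.4019 0.0108; -0.1263 0.0108 1.1428]  S=[0.6855 -0.0120; -0.0120 0.6606]  K=[0.5218 0.1247; -0.1484 0.6077; 0.1501 0.2961]  nu=[-5.5553, 4.0273]  x^+=[-1.3043, 1.3777, 0.3172]  P^+=[0.1854 0.0039 -0.2023; 0.0039 0.1407 -0.0923; -0.2023 -0.0923 1.0705]

x_post = [-1.3043, 1.3777, 0.3172]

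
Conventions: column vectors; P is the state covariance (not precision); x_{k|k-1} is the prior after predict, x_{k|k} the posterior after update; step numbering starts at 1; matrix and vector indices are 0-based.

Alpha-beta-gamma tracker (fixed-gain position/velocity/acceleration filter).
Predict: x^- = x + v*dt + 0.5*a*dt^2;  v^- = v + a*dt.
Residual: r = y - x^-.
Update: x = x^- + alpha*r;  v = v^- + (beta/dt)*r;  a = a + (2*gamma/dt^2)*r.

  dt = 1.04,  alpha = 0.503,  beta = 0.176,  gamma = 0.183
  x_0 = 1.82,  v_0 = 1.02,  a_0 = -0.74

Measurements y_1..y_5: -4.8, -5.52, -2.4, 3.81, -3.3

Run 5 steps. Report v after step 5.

v_post = 1.8727

step 1: x_pred=2.4806  r=-7.2806  x^+=-1.1815  v^+=-0.9817  a^+=-3.2037
step 2: x_pred=-3.9351  r=-1.5849  x^+=-4.7323  v^+=-4.5817  a^+=-3.7400
step 3: x_pred=-11.5199  r=9.1199  x^+=-6.9326  v^+=-6.9280  a^+=-0.6539
step 4: x_pred=-14.4913  r=18.3013  x^+=-5.2858  v^+=-4.5109  a^+=5.5390
step 5: x_pred=-6.9816  r=3.6816  x^+=-5.1298  v^+=1.8727  a^+=6.7848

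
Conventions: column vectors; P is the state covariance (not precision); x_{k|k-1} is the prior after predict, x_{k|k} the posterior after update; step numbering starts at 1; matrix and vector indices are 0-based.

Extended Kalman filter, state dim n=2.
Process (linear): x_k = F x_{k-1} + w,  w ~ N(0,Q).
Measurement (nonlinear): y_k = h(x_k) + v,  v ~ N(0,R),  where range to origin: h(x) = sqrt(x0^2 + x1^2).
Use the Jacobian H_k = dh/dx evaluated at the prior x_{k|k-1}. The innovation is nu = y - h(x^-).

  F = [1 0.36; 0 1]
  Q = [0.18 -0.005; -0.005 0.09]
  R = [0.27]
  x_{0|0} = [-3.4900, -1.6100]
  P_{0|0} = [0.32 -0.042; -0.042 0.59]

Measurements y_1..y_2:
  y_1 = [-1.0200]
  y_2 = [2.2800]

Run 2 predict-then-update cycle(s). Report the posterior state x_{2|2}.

x_post = [-0.9383, 1.4803]

step 1: x^-=[-4.0696, -1.6100]  P^-=[0.5462 0.1654; 0.1654 0.6800]  H_jac=[-0.9299 -0.3679]  S=[0.9475]  K=[-0.6003; -0.4263]  nu=[-5.3965]  x^+=[-0.8301, 0.6908]  P^+=[0.2048 -0.0771; -0.0771 0.5078]
step 2: x^-=[-0.5815, 0.6908]  P^-=[0.3951 0.1007; 0.1007 0.5978]  H_jac=[-0.6440 0.7650]  S=[0.6845]  K=[-0.2592; 0.5734]  nu=[1.3771]  x^+=[-0.9383, 1.4803]  P^+=[0.3491 0.2024; 0.2024 0.3727]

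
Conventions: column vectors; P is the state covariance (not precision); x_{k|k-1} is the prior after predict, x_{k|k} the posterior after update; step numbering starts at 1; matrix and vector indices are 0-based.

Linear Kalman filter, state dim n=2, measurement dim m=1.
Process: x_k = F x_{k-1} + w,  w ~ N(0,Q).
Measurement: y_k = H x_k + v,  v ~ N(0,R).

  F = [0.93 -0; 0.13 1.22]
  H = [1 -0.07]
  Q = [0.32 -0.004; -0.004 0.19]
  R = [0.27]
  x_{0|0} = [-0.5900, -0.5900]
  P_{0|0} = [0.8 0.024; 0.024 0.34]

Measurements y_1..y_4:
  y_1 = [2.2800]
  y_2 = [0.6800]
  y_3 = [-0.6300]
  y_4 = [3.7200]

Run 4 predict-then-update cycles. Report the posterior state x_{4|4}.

x_post = [2.2741, -0.9743]

step 1: x^-=[-0.5487, -0.7965]  P^-=[1.0119 0.1200; 0.1200 0.7172]  S=[1.2686]  K=[0.7910; 0.0550]  nu=[2.7729]  x^+=[1.6448, -0.6440]  P^+=[0.2181 0.0648; 0.0648 0.7134]
step 2: x^-=[1.5296, -0.5719]  P^-=[0.5086 0.0959; 0.0959 1.2760]  S=[0.7715]  K=[0.6506; 0.0085]  nu=[-0.8897]  x^+=[0.9508, -0.5795]  P^+=[0.1821 0.0916; 0.0916 1.2759]
step 3: x^-=[0.8842, -0.5834]  P^-=[0.4775 0.1220; 0.1220 2.1212]  S=[0.7408]  K=[0.6330; -0.0358]  nu=[-1.5551]  x^+=[-0.1002, -0.5276]  P^+=[0.1806 0.1387; 0.1387 2.1203]
step 4: x^-=[-0.0931, -0.6568]  P^-=[0.4762 0.1753; 0.1753 3.3929]  S=[0.7383]  K=[0.6284; -0.0843]  nu=[3.7672]  x^+=[2.2741, -0.9743]  P^+=[0.1847 0.2144; 0.2144 3.3877]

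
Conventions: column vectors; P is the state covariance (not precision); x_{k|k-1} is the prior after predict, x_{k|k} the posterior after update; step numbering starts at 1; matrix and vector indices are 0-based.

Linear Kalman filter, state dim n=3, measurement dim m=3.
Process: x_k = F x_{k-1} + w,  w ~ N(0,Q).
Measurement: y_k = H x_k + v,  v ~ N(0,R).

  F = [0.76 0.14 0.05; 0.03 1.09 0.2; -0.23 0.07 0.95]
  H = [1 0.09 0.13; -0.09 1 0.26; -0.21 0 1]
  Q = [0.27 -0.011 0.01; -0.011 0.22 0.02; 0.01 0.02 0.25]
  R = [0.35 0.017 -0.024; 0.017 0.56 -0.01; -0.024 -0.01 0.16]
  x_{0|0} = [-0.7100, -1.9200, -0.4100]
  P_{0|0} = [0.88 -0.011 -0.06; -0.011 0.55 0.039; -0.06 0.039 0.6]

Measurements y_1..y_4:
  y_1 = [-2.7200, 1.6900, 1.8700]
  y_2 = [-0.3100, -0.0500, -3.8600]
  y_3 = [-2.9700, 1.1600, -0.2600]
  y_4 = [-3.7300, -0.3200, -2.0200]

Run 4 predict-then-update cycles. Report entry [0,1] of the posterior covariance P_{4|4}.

step 1: x^-=[-0.8289, -2.1961, -0.3606]  P^-=[0.7842 0.0838 -0.1475; 0.0838 0.9138 0.2146; -0.1475 0.2146 0.8725]  S=[1.1381 0.1376 -0.2010; 0.1376 1.6426 0.4500; -0.2010 0.4500 1.1290]  K=[0.6563 -0.0298 -0.1478; 0.0912 0.5903 -0.0445; 0.1234 0.0463 0.8037]  nu=[-1.6466, 3.9053, 2.0565]  x^+=[-2.3298, -0.1327, 1.2700]  P^+=[0.2303 0.0143 0.0093; 0.0143 0.3370 -0.0122; 0.0093 -0.0122 0.1271]
step 2: x^-=[-1.7257, 0.0395, 1.7331]  P^-=[0.4135 0.0593 -0.0157; 0.0593 0.6214 0.0517; -0.0157 0.0517 0.3724]  S=[0.7826 0.1111 -0.0742; 0.1111 1.2269 0.1362; -0.0742 0.1362 0.5573]  K=[0.5252 -0.0208 -0.1090; 0.0791 0.5108 -0.0438; 0.1068 0.0371 0.6794]  nu=[1.1869, -0.6954, -5.9555]  x^+=[-0.4386, 0.0391, -2.2120]  P^+=[0.1838 0.0126 0.0088; 0.0126 0.2919 -0.0114; 0.0088 -0.0114 0.1076]
step 3: x^-=[-0.4385, -0.4130, -1.9977]  P^-=[0.3853 0.0497 -0.0092; 0.0497 0.5673 0.0462; -0.0092 0.0462 0.3525]  S=[0.7535 0.0994 -0.0648; 0.0994 1.1698 0.1261; -0.0648 0.1261 0.5334]  K=[0.5098 -0.0215 -0.1019; 0.0737 0.4894 -0.0396; 0.1067 0.0375 0.6687]  nu=[-2.2346, 2.0529, 1.6457]  x^+=[-1.7897, 0.3618, -1.0589]  P^+=[0.1783 0.0113 0.0091; 0.0113 0.2795 -0.0106; 0.0091 -0.0106 0.1060]
step 4: x^-=[-1.3624, 0.1289, -0.5690]  P^-=[0.3817 0.0467 -0.0081; 0.0467 0.5527 0.0461; -0.0081 0.0461 0.3507]  S=[0.7495 0.0956 -0.0632; 0.0956 1.1554 0.1259; -0.0632 0.1259 0.5309]  K=[0.5078 -0.0222 -0.1006; 0.0719 0.4832 -0.0376; 0.1070 0.0379 0.6675]  nu=[-2.3052, -0.4235, -1.7371]  x^+=[-2.3490, -0.1761, -1.9911]  P^+=[0.1776 0.0108 0.0092; 0.0108 0.2759 -0.0103; 0.0092 -0.0103 0.1058]

P_post[0,1] = 0.0108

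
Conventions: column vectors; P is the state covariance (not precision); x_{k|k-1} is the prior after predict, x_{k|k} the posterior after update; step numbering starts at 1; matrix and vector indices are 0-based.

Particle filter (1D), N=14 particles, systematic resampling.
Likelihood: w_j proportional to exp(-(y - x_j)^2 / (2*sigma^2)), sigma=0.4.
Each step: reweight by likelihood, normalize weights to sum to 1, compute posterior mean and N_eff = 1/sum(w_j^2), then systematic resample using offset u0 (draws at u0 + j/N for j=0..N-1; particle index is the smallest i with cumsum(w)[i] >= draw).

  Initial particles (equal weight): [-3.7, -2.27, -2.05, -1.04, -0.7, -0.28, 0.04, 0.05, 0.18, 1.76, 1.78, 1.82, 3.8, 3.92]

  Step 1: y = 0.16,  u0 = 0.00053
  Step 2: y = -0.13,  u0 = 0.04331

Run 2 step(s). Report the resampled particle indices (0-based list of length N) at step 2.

resampled_idx = [1, 2, 3, 4, 4, 5, 6, 7, 8, 9, 10, 11, 12, 13]

step 1: w=[0.0000, 0.0000, 0.0000, 0.0031, 0.0277, 0.1528, 0.2674, 0.2694, 0.2794, 0.0001, 0.0001, 0.0001, 0.0000, 0.0000]  mean=0.0094  Neff=4.0610  idx=[3, 5, 5, 6, 6, 6, 6, 7, 7, 7, 7, 8, 8, 8]
step 2: w=[0.0066, 0.0815, 0.0815, 0.0799, 0.0799, 0.0799, 0.0799, 0.0791, 0.0791, 0.0791, 0.0791, 0.0648, 0.0648, 0.0648]  mean=0.0111  Neff=13.0731  idx=[1, 2, 3, 4, 4, 5, 6, 7, 8, 9, 10, 11, 12, 13]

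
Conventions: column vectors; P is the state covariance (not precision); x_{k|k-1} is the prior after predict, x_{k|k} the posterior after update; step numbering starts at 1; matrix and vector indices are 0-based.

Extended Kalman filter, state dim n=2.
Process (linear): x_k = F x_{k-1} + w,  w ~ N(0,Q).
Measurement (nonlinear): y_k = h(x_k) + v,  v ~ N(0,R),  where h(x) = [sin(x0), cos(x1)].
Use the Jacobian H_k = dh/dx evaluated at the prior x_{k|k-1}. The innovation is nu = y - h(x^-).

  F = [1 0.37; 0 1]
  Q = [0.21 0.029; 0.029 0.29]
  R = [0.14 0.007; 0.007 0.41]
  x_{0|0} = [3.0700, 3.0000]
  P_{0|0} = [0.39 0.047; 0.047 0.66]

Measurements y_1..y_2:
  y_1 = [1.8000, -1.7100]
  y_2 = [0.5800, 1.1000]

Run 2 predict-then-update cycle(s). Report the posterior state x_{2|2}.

step 1: x^-=[4.1800, 3.0000]  P^-=[0.7251 0.3202; 0.3202 0.9500]  H_jac=[-0.5076 0.0000; 0.0000 -0.1411]  S=[0.3268 0.0299; 0.0299 0.4289]  K=[-1.1237 -0.0269; -0.4717 -0.2796]  nu=[2.6616, -0.7200]  x^+=[1.2085, 1.9459]  P^+=[0.3103 0.1340; 0.1340 0.8358]
step 2: x^-=[1.9285, 1.9459]  P^-=[0.7339 0.4722; 0.4722 1.1258]  H_jac=[-0.3501 0.0000; 0.0000 -0.9305]  S=[0.2300 0.1608; 0.1608 1.3847]  K=[-0.9746 -0.2041; -0.2066 -0.7325]  nu=[-0.3567, 1.4664]  x^+=[1.9768, 0.9455]  P^+=[0.3938 0.0973; 0.0973 0.3243]

x_post = [1.9768, 0.9455]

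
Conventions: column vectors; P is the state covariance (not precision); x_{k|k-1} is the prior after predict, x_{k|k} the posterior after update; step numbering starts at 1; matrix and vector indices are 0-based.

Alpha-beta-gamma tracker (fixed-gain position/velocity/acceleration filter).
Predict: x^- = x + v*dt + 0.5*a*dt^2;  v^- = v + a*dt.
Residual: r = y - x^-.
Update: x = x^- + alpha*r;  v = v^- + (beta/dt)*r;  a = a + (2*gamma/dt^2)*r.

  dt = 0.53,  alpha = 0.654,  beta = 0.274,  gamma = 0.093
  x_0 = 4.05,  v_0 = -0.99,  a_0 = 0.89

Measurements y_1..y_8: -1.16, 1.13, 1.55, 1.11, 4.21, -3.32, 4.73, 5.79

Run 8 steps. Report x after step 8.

x_post = 5.4195

step 1: x_pred=3.6503  r=-4.8103  x^+=0.5044  v^+=-3.0051  a^+=-2.2952
step 2: x_pred=-1.4107  r=2.5407  x^+=0.2509  v^+=-2.9081  a^+=-0.6128
step 3: x_pred=-1.3764  r=2.9264  x^+=0.5375  v^+=-1.7200  a^+=1.3249
step 4: x_pred=-0.1880  r=1.2980  x^+=0.6609  v^+=-0.3467  a^+=2.1844
step 5: x_pred=0.7839  r=3.4261  x^+=3.0246  v^+=2.5823  a^+=4.4530
step 6: x_pred=5.0186  r=-8.3386  x^+=-0.4348  v^+=0.6315  a^+=-1.0684
step 7: x_pred=-0.2502  r=4.9802  x^+=3.0068  v^+=2.6399  a^+=2.2292
step 8: x_pred=4.7191  r=1.0709  x^+=5.4195  v^+=4.3750  a^+=2.9384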